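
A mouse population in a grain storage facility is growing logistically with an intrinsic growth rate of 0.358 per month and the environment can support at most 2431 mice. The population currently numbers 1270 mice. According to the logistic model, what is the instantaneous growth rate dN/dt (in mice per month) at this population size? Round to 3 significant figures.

dN/dt = rN(1 − N/K) = 0.358 × 1270 × (1 − 1270/2431).
1 − 1270/2431 = 0.47758; dN/dt = 0.358 × 1270 × 0.47758 = 217.14.

217 mice per month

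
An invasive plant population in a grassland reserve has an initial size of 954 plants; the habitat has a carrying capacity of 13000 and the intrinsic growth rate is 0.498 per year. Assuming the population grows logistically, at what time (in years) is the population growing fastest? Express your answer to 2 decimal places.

Logistic growth is fastest at N = K/2 = 6500.
A = (K − N₀)/N₀ = 12.627. Set K/(1 + A·e^(−rt)) = K/2 → A·e^(−rt) = 1.
e^(−0.498t) = 1/12.627 = 0.0791964, so t = ln(12.627)/0.498 = 2.5358/0.498 = 5.092.

5.09 years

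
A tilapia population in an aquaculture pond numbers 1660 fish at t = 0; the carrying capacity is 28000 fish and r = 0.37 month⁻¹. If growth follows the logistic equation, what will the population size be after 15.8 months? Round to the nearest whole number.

A = (K − N₀)/N₀ = (28000 − 1660)/1660 = 15.867.
N(t) = K/(1 + A·e^(−rt)) = 28000/(1 + 15.867×e^(−0.37×15.8)).
e^(−5.846) = 0.0028914; denominator = 1 + 15.867×0.0028914 = 1.0459.
N = 28000/1.0459 = 26771.7.

26772 fish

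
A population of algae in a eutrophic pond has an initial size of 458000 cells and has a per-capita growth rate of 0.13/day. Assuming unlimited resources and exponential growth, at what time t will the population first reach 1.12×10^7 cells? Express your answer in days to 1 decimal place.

Set N₀·e^(rt) = 1.12×10^7: e^(0.13·t) = 1.12×10^7/458000 = 24.454.
0.13·t = ln(24.454) = 3.1968, so t = 3.1968/0.13 = 24.591.

24.6 days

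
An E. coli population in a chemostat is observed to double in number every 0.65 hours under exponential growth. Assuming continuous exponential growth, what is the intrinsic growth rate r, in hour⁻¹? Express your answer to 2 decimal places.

r = ln(2)/t_d = 0.6931/0.65 = 1.0664.

1.07 per hour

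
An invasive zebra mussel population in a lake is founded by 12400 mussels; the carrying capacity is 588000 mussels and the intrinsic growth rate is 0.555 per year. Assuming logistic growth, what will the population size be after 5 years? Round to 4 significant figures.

A = (K − N₀)/N₀ = (588000 − 12400)/12400 = 46.419.
N(t) = K/(1 + A·e^(−rt)) = 588000/(1 + 46.419×e^(−0.555×5)).
e^(−2.775) = 0.062349; denominator = 1 + 46.419×0.062349 = 3.8942.
N = 588000/3.8942 = 150993.

151000 mussels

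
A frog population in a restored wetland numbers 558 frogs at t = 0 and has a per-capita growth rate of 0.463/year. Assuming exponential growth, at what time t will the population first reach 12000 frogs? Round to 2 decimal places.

Set N₀·e^(rt) = 12000: e^(0.463·t) = 12000/558 = 21.505.
0.463·t = ln(21.505) = 3.0683, so t = 3.0683/0.463 = 6.627.

6.63 years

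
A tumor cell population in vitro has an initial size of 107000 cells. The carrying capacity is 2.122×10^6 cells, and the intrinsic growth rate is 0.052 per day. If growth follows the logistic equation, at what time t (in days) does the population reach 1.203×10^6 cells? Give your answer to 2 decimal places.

A = (K − N₀)/N₀ = (2.122×10^6 − 107000)/107000 = 18.832.
Solve 2.122×10^6/(1 + 18.832·e^(−0.052t)) = 1.203×10^6: 1 + 18.832·e^(−0.052t) = 1.7639, so e^(−0.052t) = 0.0405657.
−0.052·t = ln(0.0405657) = -3.2048, so t = 3.2048/0.052 = 61.631.

61.63 days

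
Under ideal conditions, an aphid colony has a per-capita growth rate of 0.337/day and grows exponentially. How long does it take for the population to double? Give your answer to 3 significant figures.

Doubling time t_d = ln(2)/r = 0.6931/0.337 = 2.0568.

2.06 days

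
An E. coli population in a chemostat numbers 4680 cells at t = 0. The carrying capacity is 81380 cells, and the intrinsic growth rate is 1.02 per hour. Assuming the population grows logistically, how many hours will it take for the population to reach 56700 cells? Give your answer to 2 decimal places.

A = (K − N₀)/N₀ = (81380 − 4680)/4680 = 16.389.
Solve 81380/(1 + 16.389·e^(−1.02t)) = 56700: 1 + 16.389·e^(−1.02t) = 1.4353, so e^(−1.02t) = 0.0265591.
−1.02·t = ln(0.0265591) = -3.6284, so t = 3.6284/1.02 = 3.5572.

3.56 hours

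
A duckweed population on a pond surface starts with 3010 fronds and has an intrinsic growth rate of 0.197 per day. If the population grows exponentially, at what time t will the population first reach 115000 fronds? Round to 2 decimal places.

Set N₀·e^(rt) = 115000: e^(0.197·t) = 115000/3010 = 38.206.
0.197·t = ln(38.206) = 3.643, so t = 3.643/0.197 = 18.492.

18.49 days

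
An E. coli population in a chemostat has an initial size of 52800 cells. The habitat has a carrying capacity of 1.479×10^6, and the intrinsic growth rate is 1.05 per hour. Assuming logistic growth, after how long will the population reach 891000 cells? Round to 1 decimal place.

3.5 hours

A = (K − N₀)/N₀ = (1.479×10^6 − 52800)/52800 = 27.011.
Solve 1.479×10^6/(1 + 27.011·e^(−1.05t)) = 891000: 1 + 27.011·e^(−1.05t) = 1.6599, so e^(−1.05t) = 0.0244317.
−1.05·t = ln(0.0244317) = -3.7119, so t = 3.7119/1.05 = 3.5351.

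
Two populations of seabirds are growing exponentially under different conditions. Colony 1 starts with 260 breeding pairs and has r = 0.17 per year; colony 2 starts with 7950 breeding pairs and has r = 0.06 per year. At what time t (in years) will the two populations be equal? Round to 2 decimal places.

Set 260·e^(0.17t) = 7950·e^(0.06t).
e^((0.17 − 0.06)t) = 7950/260 → e^(0.11·t) = 30.577.
0.11·t = ln(30.577) = 3.4202, so t = 3.4202/0.11 = 31.093.

31.09 years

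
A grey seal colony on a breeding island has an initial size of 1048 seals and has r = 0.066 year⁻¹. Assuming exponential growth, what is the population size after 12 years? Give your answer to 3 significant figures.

N(t) = N₀·e^(rt) = 1048 × e^(0.066×12) = 1048 × e^0.792.
e^0.792 ≈ 2.2078, so N ≈ 1048 × 2.2078 = 2313.78.

2310 seals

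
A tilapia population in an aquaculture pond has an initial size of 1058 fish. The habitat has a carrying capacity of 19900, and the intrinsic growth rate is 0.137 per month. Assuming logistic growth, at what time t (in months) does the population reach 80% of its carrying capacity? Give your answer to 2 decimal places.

A = (K − N₀)/N₀ = (19900 − 1058)/1058 = 17.809.
Solve 19900/(1 + 17.809·e^(−0.137t)) = 15920: 1 + 17.809·e^(−0.137t) = 1.25, so e^(−0.137t) = 0.0140378.
−0.137·t = ln(0.0140378) = -4.266, so t = 4.266/0.137 = 31.139.

31.14 months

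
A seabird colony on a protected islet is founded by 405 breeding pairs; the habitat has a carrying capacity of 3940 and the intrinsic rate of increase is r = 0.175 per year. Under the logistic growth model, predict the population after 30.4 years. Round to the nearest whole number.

3779 breeding pairs

A = (K − N₀)/N₀ = (3940 − 405)/405 = 8.7284.
N(t) = K/(1 + A·e^(−rt)) = 3940/(1 + 8.7284×e^(−0.175×30.4)).
e^(−5.32) = 0.0048928; denominator = 1 + 8.7284×0.0048928 = 1.0427.
N = 3940/1.0427 = 3778.63.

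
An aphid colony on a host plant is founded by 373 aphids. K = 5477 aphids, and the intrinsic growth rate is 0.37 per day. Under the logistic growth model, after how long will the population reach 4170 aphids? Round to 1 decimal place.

10.2 days

A = (K − N₀)/N₀ = (5477 − 373)/373 = 13.684.
Solve 5477/(1 + 13.684·e^(−0.37t)) = 4170: 1 + 13.684·e^(−0.37t) = 1.3134, so e^(−0.37t) = 0.0229054.
−0.37·t = ln(0.0229054) = -3.7764, so t = 3.7764/0.37 = 10.206.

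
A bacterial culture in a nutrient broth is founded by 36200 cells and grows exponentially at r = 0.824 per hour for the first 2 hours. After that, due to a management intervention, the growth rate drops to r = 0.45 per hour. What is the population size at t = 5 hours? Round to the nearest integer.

Phase 1: N(2) = 36200·e^(0.824×2) = 36200·e^1.648 = 188116.
Phase 2 runs for 5 − 2 = 3 hours at r = 0.45.
N(5) = 188116·e^(0.45×3) = 188116·e^1.35 = 725644.

725644 cells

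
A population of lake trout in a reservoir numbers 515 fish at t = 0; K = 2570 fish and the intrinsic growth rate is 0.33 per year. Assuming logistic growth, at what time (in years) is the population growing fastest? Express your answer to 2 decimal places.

4.19 years

Logistic growth is fastest at N = K/2 = 1285.
A = (K − N₀)/N₀ = 3.9903. Set K/(1 + A·e^(−rt)) = K/2 → A·e^(−rt) = 1.
e^(−0.33t) = 1/3.9903 = 0.250608, so t = ln(3.9903)/0.33 = 1.3839/0.33 = 4.1935.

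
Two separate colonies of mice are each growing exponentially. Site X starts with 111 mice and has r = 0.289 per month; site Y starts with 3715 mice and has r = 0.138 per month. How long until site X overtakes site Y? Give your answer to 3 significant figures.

Set 111·e^(0.289t) = 3715·e^(0.138t).
e^((0.289 − 0.138)t) = 3715/111 → e^(0.151·t) = 33.468.
0.151·t = ln(33.468) = 3.5106, so t = 3.5106/0.151 = 23.249.

23.2 months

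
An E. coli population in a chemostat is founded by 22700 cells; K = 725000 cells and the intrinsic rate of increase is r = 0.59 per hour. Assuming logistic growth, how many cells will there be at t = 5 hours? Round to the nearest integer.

A = (K − N₀)/N₀ = (725000 − 22700)/22700 = 30.938.
N(t) = K/(1 + A·e^(−rt)) = 725000/(1 + 30.938×e^(−0.59×5)).
e^(−2.95) = 0.05234; denominator = 1 + 30.938×0.05234 = 2.6193.
N = 725000/2.6193 = 276791.

276791 cells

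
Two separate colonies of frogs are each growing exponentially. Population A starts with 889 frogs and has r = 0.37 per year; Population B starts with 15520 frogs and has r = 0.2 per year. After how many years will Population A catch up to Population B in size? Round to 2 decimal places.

16.82 years

Set 889·e^(0.37t) = 15520·e^(0.2t).
e^((0.37 − 0.2)t) = 15520/889 → e^(0.17·t) = 17.458.
0.17·t = ln(17.458) = 2.8598, so t = 2.8598/0.17 = 16.822.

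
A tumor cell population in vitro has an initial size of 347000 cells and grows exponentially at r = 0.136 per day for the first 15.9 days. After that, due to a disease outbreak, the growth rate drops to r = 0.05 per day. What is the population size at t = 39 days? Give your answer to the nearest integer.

Phase 1: N(15.9) = 347000·e^(0.136×15.9) = 347000·e^2.162 = 3.016115×10^6.
Phase 2 runs for 39 − 15.9 = 23.1 days at r = 0.05.
N(39) = 3.016115×10^6·e^(0.05×23.1) = 3.016115×10^6·e^1.155 = 9.573219×10^6.

9573219 cells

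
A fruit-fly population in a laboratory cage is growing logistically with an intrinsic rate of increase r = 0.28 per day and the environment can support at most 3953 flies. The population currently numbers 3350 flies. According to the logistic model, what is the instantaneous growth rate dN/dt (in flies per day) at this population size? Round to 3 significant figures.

143 flies per day

dN/dt = rN(1 − N/K) = 0.28 × 3350 × (1 − 3350/3953).
1 − 3350/3953 = 0.15254; dN/dt = 0.28 × 3350 × 0.15254 = 143.08.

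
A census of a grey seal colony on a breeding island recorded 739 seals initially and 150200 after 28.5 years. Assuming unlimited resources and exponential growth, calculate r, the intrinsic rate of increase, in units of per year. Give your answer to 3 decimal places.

From N(t) = N₀·e^(rt): e^(r·28.5) = 150200/739 = 203.25.
r·28.5 = ln(203.25) = 5.3144, so r = 5.3144/28.5 = 0.18647.

0.186 per year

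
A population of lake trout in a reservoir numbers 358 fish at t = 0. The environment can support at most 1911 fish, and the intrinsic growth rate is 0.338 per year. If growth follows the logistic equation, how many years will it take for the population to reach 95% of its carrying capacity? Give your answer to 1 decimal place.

A = (K − N₀)/N₀ = (1911 − 358)/358 = 4.338.
Solve 1911/(1 + 4.338·e^(−0.338t)) = 1815.45: 1 + 4.338·e^(−0.338t) = 1.0526, so e^(−0.338t) = 0.0121327.
−0.338·t = ln(0.0121327) = -4.4118, so t = 4.4118/0.338 = 13.053.

13.1 years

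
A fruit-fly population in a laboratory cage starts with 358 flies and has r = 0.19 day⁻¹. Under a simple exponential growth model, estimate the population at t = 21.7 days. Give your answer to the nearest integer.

N(t) = N₀·e^(rt) = 358 × e^(0.19×21.7) = 358 × e^4.123.
e^4.123 ≈ 61.744, so N ≈ 358 × 61.744 = 22104.4.

22104 flies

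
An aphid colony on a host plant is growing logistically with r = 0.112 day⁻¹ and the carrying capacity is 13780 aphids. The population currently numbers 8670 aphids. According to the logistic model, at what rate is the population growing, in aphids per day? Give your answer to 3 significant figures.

360 aphids per day

dN/dt = rN(1 − N/K) = 0.112 × 8670 × (1 − 8670/13780).
1 − 8670/13780 = 0.37083; dN/dt = 0.112 × 8670 × 0.37083 = 360.09.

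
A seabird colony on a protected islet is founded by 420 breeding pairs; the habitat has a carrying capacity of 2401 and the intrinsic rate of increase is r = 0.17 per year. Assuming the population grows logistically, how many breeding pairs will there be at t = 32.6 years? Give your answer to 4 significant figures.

2357 breeding pairs

A = (K − N₀)/N₀ = (2401 − 420)/420 = 4.7167.
N(t) = K/(1 + A·e^(−rt)) = 2401/(1 + 4.7167×e^(−0.17×32.6)).
e^(−5.542) = 0.0039187; denominator = 1 + 4.7167×0.0039187 = 1.0185.
N = 2401/1.0185 = 2357.43.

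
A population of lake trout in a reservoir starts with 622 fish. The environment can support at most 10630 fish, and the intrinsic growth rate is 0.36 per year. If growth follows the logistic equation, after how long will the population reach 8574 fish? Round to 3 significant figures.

11.7 years

A = (K − N₀)/N₀ = (10630 − 622)/622 = 16.09.
Solve 10630/(1 + 16.09·e^(−0.36t)) = 8574: 1 + 16.09·e^(−0.36t) = 1.2398, so e^(−0.36t) = 0.0149033.
−0.36·t = ln(0.0149033) = -4.2062, so t = 4.2062/0.36 = 11.684.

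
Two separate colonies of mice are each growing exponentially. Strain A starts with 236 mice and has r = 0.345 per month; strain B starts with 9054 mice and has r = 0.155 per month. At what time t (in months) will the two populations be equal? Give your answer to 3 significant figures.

19.2 months

Set 236·e^(0.345t) = 9054·e^(0.155t).
e^((0.345 − 0.155)t) = 9054/236 → e^(0.19·t) = 38.364.
0.19·t = ln(38.364) = 3.6471, so t = 3.6471/0.19 = 19.195.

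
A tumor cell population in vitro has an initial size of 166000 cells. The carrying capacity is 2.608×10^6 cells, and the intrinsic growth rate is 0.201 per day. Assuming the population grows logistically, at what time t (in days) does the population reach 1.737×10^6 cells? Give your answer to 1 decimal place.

16.8 days

A = (K − N₀)/N₀ = (2.608×10^6 − 166000)/166000 = 14.711.
Solve 2.608×10^6/(1 + 14.711·e^(−0.201t)) = 1.737×10^6: 1 + 14.711·e^(−0.201t) = 1.5014, so e^(−0.201t) = 0.0340864.
−0.201·t = ln(0.0340864) = -3.3789, so t = 3.3789/0.201 = 16.81.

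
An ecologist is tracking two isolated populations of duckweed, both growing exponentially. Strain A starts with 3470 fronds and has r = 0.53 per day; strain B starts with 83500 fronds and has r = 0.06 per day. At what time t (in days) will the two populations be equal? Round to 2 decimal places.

Set 3470·e^(0.53t) = 83500·e^(0.06t).
e^((0.53 − 0.06)t) = 83500/3470 → e^(0.47·t) = 24.063.
0.47·t = ln(24.063) = 3.1807, so t = 3.1807/0.47 = 6.7674.

6.77 days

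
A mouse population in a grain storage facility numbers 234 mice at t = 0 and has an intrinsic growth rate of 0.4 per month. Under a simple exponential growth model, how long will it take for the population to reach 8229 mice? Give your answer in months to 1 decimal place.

Set N₀·e^(rt) = 8229: e^(0.4·t) = 8229/234 = 35.167.
0.4·t = ln(35.167) = 3.5601, so t = 3.5601/0.4 = 8.9002.

8.9 months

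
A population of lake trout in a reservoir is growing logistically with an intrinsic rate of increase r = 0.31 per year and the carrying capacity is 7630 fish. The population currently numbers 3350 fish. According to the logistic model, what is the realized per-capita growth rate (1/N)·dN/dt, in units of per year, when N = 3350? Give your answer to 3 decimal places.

(1/N)·dN/dt = r(1 − N/K) = 0.31 × (1 − 3350/7630).
= 0.31 × 0.56094 = 0.17389.

0.174 per year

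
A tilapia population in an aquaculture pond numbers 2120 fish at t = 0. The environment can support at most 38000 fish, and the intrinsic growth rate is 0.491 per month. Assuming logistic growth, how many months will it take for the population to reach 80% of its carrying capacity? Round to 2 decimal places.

8.58 months

A = (K − N₀)/N₀ = (38000 − 2120)/2120 = 16.925.
Solve 38000/(1 + 16.925·e^(−0.491t)) = 30400: 1 + 16.925·e^(−0.491t) = 1.25, so e^(−0.491t) = 0.0147715.
−0.491·t = ln(0.0147715) = -4.2151, so t = 4.2151/0.491 = 8.5846.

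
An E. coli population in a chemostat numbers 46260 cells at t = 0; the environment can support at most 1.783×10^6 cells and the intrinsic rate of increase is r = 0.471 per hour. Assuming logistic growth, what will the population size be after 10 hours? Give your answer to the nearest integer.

A = (K − N₀)/N₀ = (1.783×10^6 − 46260)/46260 = 37.543.
N(t) = K/(1 + A·e^(−rt)) = 1.783×10^6/(1 + 37.543×e^(−0.471×10)).
e^(−4.71) = 0.0090048; denominator = 1 + 37.543×0.0090048 = 1.3381.
N = 1.783×10^6/1.3381 = 1.33252×10^6.

1332520 cells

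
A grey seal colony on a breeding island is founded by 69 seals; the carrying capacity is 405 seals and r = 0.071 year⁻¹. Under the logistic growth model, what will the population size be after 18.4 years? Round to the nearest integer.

A = (K − N₀)/N₀ = (405 − 69)/69 = 4.8696.
N(t) = K/(1 + A·e^(−rt)) = 405/(1 + 4.8696×e^(−0.071×18.4)).
e^(−1.306) = 0.27079; denominator = 1 + 4.8696×0.27079 = 2.3186.
N = 405/2.3186 = 174.671.

175 seals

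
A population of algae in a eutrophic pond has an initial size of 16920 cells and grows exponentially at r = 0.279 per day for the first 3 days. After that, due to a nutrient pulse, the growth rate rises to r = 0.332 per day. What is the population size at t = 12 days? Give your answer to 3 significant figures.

775000 cells

Phase 1: N(3) = 16920·e^(0.279×3) = 16920·e^0.837 = 39075.5.
Phase 2 runs for 12 − 3 = 9 days at r = 0.332.
N(12) = 39075.5·e^(0.332×9) = 39075.5·e^2.988 = 775491.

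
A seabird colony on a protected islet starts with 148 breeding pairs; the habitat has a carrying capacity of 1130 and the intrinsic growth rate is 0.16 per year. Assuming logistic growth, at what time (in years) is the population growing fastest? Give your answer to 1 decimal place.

11.8 years

Logistic growth is fastest at N = K/2 = 565.
A = (K − N₀)/N₀ = 6.6351. Set K/(1 + A·e^(−rt)) = K/2 → A·e^(−rt) = 1.
e^(−0.16t) = 1/6.6351 = 0.150713, so t = ln(6.6351)/0.16 = 1.8924/0.16 = 11.827.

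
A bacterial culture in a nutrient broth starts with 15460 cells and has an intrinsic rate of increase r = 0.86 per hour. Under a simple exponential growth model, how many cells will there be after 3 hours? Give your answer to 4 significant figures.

N(t) = N₀·e^(rt) = 15460 × e^(0.86×3) = 15460 × e^2.58.
e^2.58 ≈ 13.197, so N ≈ 15460 × 13.197 = 204028.

204000 cells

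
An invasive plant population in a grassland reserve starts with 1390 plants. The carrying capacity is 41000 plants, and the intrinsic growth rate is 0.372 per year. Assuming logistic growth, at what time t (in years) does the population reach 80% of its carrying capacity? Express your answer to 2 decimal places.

12.73 years

A = (K − N₀)/N₀ = (41000 − 1390)/1390 = 28.496.
Solve 41000/(1 + 28.496·e^(−0.372t)) = 32800: 1 + 28.496·e^(−0.372t) = 1.25, so e^(−0.372t) = 0.00877304.
−0.372·t = ln(0.00877304) = -4.7361, so t = 4.7361/0.372 = 12.731.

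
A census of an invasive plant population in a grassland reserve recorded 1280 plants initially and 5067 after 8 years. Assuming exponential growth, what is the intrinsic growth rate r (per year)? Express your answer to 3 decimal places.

From N(t) = N₀·e^(rt): e^(r·8) = 5067/1280 = 3.9586.
r·8 = ln(3.9586) = 1.3759, so r = 1.3759/8 = 0.17199.

0.172 per year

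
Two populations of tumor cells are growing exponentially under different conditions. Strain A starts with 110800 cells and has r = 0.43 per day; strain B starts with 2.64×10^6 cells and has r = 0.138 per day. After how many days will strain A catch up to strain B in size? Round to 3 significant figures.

10.9 days

Set 110800·e^(0.43t) = 2.64×10^6·e^(0.138t).
e^((0.43 − 0.138)t) = 2.64×10^6/110800 → e^(0.292·t) = 23.827.
0.292·t = ln(23.827) = 3.1708, so t = 3.1708/0.292 = 10.859.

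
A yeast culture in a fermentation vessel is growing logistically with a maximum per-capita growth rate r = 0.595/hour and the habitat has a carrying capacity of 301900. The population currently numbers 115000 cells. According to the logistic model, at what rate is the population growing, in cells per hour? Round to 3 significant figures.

42400 cells per hour

dN/dt = rN(1 − N/K) = 0.595 × 115000 × (1 − 115000/301900).
1 − 115000/301900 = 0.61908; dN/dt = 0.595 × 115000 × 0.61908 = 42360.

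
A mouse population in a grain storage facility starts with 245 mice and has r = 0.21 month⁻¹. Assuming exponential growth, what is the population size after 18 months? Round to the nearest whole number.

10735 mice

N(t) = N₀·e^(rt) = 245 × e^(0.21×18) = 245 × e^3.78.
e^3.78 ≈ 43.816, so N ≈ 245 × 43.816 = 10734.9.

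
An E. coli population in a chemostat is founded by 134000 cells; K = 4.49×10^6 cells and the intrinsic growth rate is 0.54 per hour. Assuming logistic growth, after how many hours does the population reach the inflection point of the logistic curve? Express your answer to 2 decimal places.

Logistic growth is fastest at N = K/2 = 2.245×10^6.
A = (K − N₀)/N₀ = 32.507. Set K/(1 + A·e^(−rt)) = K/2 → A·e^(−rt) = 1.
e^(−0.54t) = 1/32.507 = 0.0307622, so t = ln(32.507)/0.54 = 3.4815/0.54 = 6.4472.

6.45 hours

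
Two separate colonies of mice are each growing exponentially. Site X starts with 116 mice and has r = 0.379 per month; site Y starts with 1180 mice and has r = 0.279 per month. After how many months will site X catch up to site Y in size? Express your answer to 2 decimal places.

23.20 months

Set 116·e^(0.379t) = 1180·e^(0.279t).
e^((0.379 − 0.279)t) = 1180/116 → e^(0.1·t) = 10.172.
0.1·t = ln(10.172) = 2.3197, so t = 2.3197/0.1 = 23.197.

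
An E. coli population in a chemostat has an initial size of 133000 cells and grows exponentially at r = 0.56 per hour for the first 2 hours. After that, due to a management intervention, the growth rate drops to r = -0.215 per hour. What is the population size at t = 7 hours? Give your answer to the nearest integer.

139122 cells

Phase 1: N(2) = 133000·e^(0.56×2) = 133000·e^1.12 = 407626.
Phase 2 runs for 7 − 2 = 5 hours at r = -0.215.
N(7) = 407626·e^(-0.215×5) = 407626·e^-1.075 = 139122.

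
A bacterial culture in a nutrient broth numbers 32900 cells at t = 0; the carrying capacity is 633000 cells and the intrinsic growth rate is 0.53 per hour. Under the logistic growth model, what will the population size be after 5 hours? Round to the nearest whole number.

276578 cells

A = (K − N₀)/N₀ = (633000 − 32900)/32900 = 18.24.
N(t) = K/(1 + A·e^(−rt)) = 633000/(1 + 18.24×e^(−0.53×5)).
e^(−2.65) = 0.070651; denominator = 1 + 18.24×0.070651 = 2.2887.
N = 633000/2.2887 = 276578.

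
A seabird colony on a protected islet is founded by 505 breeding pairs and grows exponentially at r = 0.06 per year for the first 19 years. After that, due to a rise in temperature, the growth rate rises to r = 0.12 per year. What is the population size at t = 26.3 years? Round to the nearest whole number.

Phase 1: N(19) = 505·e^(0.06×19) = 505·e^1.14 = 1579.02.
Phase 2 runs for 26.3 − 19 = 7.3 years at r = 0.12.
N(26.3) = 1579.02·e^(0.12×7.3) = 1579.02·e^0.876 = 3791.66.

3792 breeding pairs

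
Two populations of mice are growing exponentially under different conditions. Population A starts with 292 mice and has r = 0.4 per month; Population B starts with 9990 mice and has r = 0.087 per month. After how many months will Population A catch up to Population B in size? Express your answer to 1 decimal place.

11.3 months

Set 292·e^(0.4t) = 9990·e^(0.087t).
e^((0.4 − 0.087)t) = 9990/292 → e^(0.313·t) = 34.212.
0.313·t = ln(34.212) = 3.5326, so t = 3.5326/0.313 = 11.286.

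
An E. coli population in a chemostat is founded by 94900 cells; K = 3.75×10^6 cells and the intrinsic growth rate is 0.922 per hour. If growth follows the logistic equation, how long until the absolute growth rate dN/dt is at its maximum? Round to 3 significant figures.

3.96 hours

Logistic growth is fastest at N = K/2 = 1.875×10^6.
A = (K − N₀)/N₀ = 38.515. Set K/(1 + A·e^(−rt)) = K/2 → A·e^(−rt) = 1.
e^(−0.922t) = 1/38.515 = 0.0259637, so t = ln(38.515)/0.922 = 3.6511/0.922 = 3.9599.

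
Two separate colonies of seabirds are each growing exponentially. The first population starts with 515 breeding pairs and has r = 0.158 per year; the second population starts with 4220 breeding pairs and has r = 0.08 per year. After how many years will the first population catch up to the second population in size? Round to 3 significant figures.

27.0 years

Set 515·e^(0.158t) = 4220·e^(0.08t).
e^((0.158 − 0.08)t) = 4220/515 → e^(0.078·t) = 8.1942.
0.078·t = ln(8.1942) = 2.1034, so t = 2.1034/0.078 = 26.967.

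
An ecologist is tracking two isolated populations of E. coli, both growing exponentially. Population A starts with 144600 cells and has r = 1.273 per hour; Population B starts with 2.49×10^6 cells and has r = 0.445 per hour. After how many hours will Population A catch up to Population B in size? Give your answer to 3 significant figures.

3.44 hours

Set 144600·e^(1.273t) = 2.49×10^6·e^(0.445t).
e^((1.273 − 0.445)t) = 2.49×10^6/144600 → e^(0.828·t) = 17.22.
0.828·t = ln(17.22) = 2.8461, so t = 2.8461/0.828 = 3.4373.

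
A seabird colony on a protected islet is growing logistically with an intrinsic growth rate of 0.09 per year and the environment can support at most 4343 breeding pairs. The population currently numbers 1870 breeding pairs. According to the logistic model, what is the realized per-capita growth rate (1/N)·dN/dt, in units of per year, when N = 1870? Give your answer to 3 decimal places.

0.051 per year

(1/N)·dN/dt = r(1 − N/K) = 0.09 × (1 − 1870/4343).
= 0.09 × 0.56942 = 0.051248.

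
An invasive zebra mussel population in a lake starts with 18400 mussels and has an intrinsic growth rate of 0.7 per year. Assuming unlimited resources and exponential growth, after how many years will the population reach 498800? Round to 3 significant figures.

4.71 years

Set N₀·e^(rt) = 498800: e^(0.7·t) = 498800/18400 = 27.109.
0.7·t = ln(27.109) = 3.2999, so t = 3.2999/0.7 = 4.7141.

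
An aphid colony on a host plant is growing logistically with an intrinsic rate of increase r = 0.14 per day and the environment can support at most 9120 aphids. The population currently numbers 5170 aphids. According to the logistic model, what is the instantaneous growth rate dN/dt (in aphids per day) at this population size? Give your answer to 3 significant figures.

dN/dt = rN(1 − N/K) = 0.14 × 5170 × (1 − 5170/9120).
1 − 5170/9120 = 0.43311; dN/dt = 0.14 × 5170 × 0.43311 = 313.49.

313 aphids per day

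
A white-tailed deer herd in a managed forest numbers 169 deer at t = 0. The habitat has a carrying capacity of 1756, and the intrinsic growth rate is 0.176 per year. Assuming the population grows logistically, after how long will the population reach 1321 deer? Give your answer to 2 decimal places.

19.04 years

A = (K − N₀)/N₀ = (1756 − 169)/169 = 9.3905.
Solve 1756/(1 + 9.3905·e^(−0.176t)) = 1321: 1 + 9.3905·e^(−0.176t) = 1.3293, so e^(−0.176t) = 0.0350668.
−0.176·t = ln(0.0350668) = -3.3505, so t = 3.3505/0.176 = 19.037.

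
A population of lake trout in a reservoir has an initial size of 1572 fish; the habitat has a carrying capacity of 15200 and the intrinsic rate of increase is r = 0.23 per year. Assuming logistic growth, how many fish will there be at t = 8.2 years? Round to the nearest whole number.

6566 fish

A = (K − N₀)/N₀ = (15200 − 1572)/1572 = 8.6692.
N(t) = K/(1 + A·e^(−rt)) = 15200/(1 + 8.6692×e^(−0.23×8.2)).
e^(−1.886) = 0.15168; denominator = 1 + 8.6692×0.15168 = 2.3149.
N = 15200/2.3149 = 6566.09.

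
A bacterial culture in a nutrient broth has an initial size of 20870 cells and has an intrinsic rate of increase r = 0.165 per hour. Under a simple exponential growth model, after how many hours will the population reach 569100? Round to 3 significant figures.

Set N₀·e^(rt) = 569100: e^(0.165·t) = 569100/20870 = 27.269.
0.165·t = ln(27.269) = 3.3057, so t = 3.3057/0.165 = 20.035.

20.0 hours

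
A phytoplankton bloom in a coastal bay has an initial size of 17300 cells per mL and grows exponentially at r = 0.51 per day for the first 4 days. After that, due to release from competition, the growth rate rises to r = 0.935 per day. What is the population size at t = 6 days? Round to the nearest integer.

863252 cells per mL

Phase 1: N(4) = 17300·e^(0.51×4) = 17300·e^2.04 = 133048.
Phase 2 runs for 6 − 4 = 2 days at r = 0.935.
N(6) = 133048·e^(0.935×2) = 133048·e^1.87 = 863252.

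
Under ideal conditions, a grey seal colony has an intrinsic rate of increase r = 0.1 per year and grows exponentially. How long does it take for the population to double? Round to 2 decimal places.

6.93 years

Doubling time t_d = ln(2)/r = 0.6931/0.1 = 6.9315.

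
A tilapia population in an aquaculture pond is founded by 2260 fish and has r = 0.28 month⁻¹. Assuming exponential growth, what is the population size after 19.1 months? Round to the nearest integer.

N(t) = N₀·e^(rt) = 2260 × e^(0.28×19.1) = 2260 × e^5.348.
e^5.348 ≈ 210.19, so N ≈ 2260 × 210.19 = 475024.

475024 fish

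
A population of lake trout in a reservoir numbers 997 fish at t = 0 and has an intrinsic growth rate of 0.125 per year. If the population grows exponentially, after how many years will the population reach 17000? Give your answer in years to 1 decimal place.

22.7 years

Set N₀·e^(rt) = 17000: e^(0.125·t) = 17000/997 = 17.051.
0.125·t = ln(17.051) = 2.8362, so t = 2.8362/0.125 = 22.69.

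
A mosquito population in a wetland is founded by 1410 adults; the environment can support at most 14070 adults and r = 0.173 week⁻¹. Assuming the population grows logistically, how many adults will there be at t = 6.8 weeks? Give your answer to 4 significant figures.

3733 adults

A = (K − N₀)/N₀ = (14070 − 1410)/1410 = 8.9787.
N(t) = K/(1 + A·e^(−rt)) = 14070/(1 + 8.9787×e^(−0.173×6.8)).
e^(−1.176) = 0.30839; denominator = 1 + 8.9787×0.30839 = 3.7689.
N = 14070/3.7689 = 3733.16.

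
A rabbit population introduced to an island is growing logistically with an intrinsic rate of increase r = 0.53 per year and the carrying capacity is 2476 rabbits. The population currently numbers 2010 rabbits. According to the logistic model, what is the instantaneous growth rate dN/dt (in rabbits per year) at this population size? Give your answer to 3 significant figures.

200 rabbits per year

dN/dt = rN(1 − N/K) = 0.53 × 2010 × (1 − 2010/2476).
1 − 2010/2476 = 0.18821; dN/dt = 0.53 × 2010 × 0.18821 = 200.5.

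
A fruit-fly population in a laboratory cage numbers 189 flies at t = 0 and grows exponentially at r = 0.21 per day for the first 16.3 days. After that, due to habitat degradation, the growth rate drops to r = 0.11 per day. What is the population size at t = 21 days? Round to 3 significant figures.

9720 flies

Phase 1: N(16.3) = 189·e^(0.21×16.3) = 189·e^3.423 = 5794.98.
Phase 2 runs for 21 − 16.3 = 4.7 days at r = 0.11.
N(21) = 5794.98·e^(0.11×4.7) = 5794.98·e^0.517 = 9718.12.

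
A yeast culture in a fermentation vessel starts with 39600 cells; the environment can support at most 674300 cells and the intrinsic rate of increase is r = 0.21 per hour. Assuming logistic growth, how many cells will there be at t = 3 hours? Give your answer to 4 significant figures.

A = (K − N₀)/N₀ = (674300 − 39600)/39600 = 16.028.
N(t) = K/(1 + A·e^(−rt)) = 674300/(1 + 16.028×e^(−0.21×3)).
e^(−0.63) = 0.53259; denominator = 1 + 16.028×0.53259 = 9.5363.
N = 674300/9.5363 = 70709.

70710 cells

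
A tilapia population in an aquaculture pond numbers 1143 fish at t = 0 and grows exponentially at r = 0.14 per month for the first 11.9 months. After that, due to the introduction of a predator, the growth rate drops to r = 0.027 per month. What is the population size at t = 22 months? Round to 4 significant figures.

7944 fish

Phase 1: N(11.9) = 1143·e^(0.14×11.9) = 1143·e^1.666 = 6047.57.
Phase 2 runs for 22 − 11.9 = 10.1 months at r = 0.027.
N(22) = 6047.57·e^(0.027×10.1) = 6047.57·e^0.2727 = 7943.52.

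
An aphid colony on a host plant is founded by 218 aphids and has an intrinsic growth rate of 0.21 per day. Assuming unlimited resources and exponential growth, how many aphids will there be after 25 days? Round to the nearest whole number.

41543 aphids

N(t) = N₀·e^(rt) = 218 × e^(0.21×25) = 218 × e^5.25.
e^5.25 ≈ 190.57, so N ≈ 218 × 190.57 = 41543.4.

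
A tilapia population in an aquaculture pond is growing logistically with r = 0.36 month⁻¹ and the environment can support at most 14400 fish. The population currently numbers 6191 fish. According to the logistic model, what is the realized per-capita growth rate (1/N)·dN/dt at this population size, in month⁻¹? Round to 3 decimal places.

0.205 per month

(1/N)·dN/dt = r(1 − N/K) = 0.36 × (1 − 6191/14400).
= 0.36 × 0.57007 = 0.20523.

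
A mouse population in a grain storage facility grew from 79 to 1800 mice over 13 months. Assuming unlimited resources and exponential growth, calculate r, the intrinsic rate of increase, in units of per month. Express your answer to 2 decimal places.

0.24 per month

From N(t) = N₀·e^(rt): e^(r·13) = 1800/79 = 22.785.
r·13 = ln(22.785) = 3.1261, so r = 3.1261/13 = 0.24047.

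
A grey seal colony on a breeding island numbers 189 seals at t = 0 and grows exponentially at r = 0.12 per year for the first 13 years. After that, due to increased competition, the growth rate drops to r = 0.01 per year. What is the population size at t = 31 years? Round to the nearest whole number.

Phase 1: N(13) = 189·e^(0.12×13) = 189·e^1.56 = 899.417.
Phase 2 runs for 31 − 13 = 18 years at r = 0.01.
N(31) = 899.417·e^(0.01×18) = 899.417·e^0.18 = 1076.8.

1077 seals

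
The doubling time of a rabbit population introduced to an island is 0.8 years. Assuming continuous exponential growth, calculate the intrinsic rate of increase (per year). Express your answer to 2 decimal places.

0.87 per year

r = ln(2)/t_d = 0.6931/0.8 = 0.86643.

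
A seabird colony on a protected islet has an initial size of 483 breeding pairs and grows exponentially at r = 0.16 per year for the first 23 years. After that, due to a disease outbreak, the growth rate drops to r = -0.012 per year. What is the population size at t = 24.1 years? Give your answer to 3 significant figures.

Phase 1: N(23) = 483·e^(0.16×23) = 483·e^3.68 = 19149.2.
Phase 2 runs for 24.1 − 23 = 1.1 years at r = -0.012.
N(24.1) = 19149.2·e^(-0.012×1.1) = 19149.2·e^-0.0132 = 18898.1.

18900 breeding pairs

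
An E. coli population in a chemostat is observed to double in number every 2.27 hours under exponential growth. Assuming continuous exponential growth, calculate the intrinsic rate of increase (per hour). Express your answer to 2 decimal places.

0.31 per hour

r = ln(2)/t_d = 0.6931/2.27 = 0.30535.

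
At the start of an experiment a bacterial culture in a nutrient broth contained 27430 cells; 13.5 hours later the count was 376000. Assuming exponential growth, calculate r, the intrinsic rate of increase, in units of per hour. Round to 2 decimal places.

From N(t) = N₀·e^(rt): e^(r·13.5) = 376000/27430 = 13.708.
r·13.5 = ln(13.708) = 2.618, so r = 2.618/13.5 = 0.19392.

0.19 per hour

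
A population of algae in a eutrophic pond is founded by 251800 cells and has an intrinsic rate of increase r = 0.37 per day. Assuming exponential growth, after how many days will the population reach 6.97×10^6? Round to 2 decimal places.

Set N₀·e^(rt) = 6.97×10^6: e^(0.37·t) = 6.97×10^6/251800 = 27.681.
0.37·t = ln(27.681) = 3.3207, so t = 3.3207/0.37 = 8.975.

8.97 days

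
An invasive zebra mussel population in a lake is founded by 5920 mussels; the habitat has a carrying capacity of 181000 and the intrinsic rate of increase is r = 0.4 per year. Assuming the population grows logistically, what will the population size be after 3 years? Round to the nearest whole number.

A = (K − N₀)/N₀ = (181000 − 5920)/5920 = 29.574.
N(t) = K/(1 + A·e^(−rt)) = 181000/(1 + 29.574×e^(−0.4×3)).
e^(−1.2) = 0.30119; denominator = 1 + 29.574×0.30119 = 9.9076.
N = 181000/9.9076 = 18268.8.

18269 mussels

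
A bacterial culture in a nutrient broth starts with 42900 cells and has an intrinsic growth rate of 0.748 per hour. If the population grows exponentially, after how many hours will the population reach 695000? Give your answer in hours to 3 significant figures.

3.72 hours

Set N₀·e^(rt) = 695000: e^(0.748·t) = 695000/42900 = 16.2.
0.748·t = ln(16.2) = 2.785, so t = 2.785/0.748 = 3.7233.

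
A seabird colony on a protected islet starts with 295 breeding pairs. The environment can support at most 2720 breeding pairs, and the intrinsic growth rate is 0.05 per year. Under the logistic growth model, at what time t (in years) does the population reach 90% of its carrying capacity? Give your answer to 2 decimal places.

86.08 years

A = (K − N₀)/N₀ = (2720 − 295)/295 = 8.2203.
Solve 2720/(1 + 8.2203·e^(−0.05t)) = 2448: 1 + 8.2203·e^(−0.05t) = 1.1111, so e^(−0.05t) = 0.0135166.
−0.05·t = ln(0.0135166) = -4.3038, so t = 4.3038/0.05 = 86.077.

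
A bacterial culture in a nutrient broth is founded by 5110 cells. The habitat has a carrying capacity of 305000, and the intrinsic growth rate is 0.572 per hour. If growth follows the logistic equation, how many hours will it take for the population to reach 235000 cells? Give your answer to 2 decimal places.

A = (K − N₀)/N₀ = (305000 − 5110)/5110 = 58.687.
Solve 305000/(1 + 58.687·e^(−0.572t)) = 235000: 1 + 58.687·e^(−0.572t) = 1.2979, so e^(−0.572t) = 0.00507562.
−0.572·t = ln(0.00507562) = -5.2833, so t = 5.2833/0.572 = 9.2366.

9.24 hours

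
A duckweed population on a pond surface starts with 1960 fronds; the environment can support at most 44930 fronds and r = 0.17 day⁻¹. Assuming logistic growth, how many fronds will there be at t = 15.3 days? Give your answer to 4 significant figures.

A = (K − N₀)/N₀ = (44930 − 1960)/1960 = 21.923.
N(t) = K/(1 + A·e^(−rt)) = 44930/(1 + 21.923×e^(−0.17×15.3)).
e^(−2.601) = 0.074199; denominator = 1 + 21.923×0.074199 = 2.6267.
N = 44930/2.6267 = 17105.1.

17110 fronds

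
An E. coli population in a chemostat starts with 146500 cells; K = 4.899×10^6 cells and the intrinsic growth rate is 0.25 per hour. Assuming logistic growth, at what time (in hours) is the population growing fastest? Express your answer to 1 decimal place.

Logistic growth is fastest at N = K/2 = 2.4495×10^6.
A = (K − N₀)/N₀ = 32.44. Set K/(1 + A·e^(−rt)) = K/2 → A·e^(−rt) = 1.
e^(−0.25t) = 1/32.44 = 0.0308259, so t = ln(32.44)/0.25 = 3.4794/0.25 = 13.918.

13.9 hours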